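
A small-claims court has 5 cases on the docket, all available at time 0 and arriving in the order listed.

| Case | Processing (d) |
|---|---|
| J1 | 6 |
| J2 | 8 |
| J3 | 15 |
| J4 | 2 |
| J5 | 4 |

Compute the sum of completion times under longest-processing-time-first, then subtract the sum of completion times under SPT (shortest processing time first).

60

LPT (decreasing processing time): J3 J2 J1 J5 J4.
J3: 0→15
J2: 15→23
J1: 23→29
J5: 29→33
J4: 33→35
Sum = 15+23+29+33+35 = 135.
SPT (increasing processing time): J4 J5 J1 J2 J3.
J4: 0→2
J5: 2→6
J1: 6→12
J2: 12→20
J3: 20→35
Sum = 2+6+12+20+35 = 75.
Difference = 135 − 75 = 60.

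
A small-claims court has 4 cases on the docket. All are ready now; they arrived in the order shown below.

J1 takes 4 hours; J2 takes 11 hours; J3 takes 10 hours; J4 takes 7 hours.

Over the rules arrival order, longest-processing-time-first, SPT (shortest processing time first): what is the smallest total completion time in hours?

FIFO (arrival order): J1 J2 J3 J4.
J1: 0→4
J2: 4→15
J3: 15→25
J4: 25→32
Sum = 4+15+25+32 = 76.
LPT (decreasing processing time): J2 J3 J4 J1.
J2: 0→11
J3: 11→21
J4: 21→28
J1: 28→32
Sum = 11+21+28+32 = 92.
SPT (increasing processing time): J1 J4 J3 J2.
J1: 0→4
J4: 4→11
J3: 11→21
J2: 21→32
Sum = 4+11+21+32 = 68.
FIFO 76, LPT 92, SPT 68 → minimum 68.

68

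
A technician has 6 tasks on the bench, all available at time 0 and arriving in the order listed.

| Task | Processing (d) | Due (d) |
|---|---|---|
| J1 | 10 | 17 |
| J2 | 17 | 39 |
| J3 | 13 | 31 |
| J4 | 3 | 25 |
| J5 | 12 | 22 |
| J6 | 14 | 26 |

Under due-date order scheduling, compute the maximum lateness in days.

EDD (increasing due date): J1 J5 J4 J6 J3 J2.
J1: 0→10, due 17, lateness -7
J5: 10→22, due 22, lateness 0
J4: 22→25, due 25, lateness 0
J6: 25→39, due 26, lateness 13
J3: 39→52, due 31, lateness 21
J2: 52→69, due 39, lateness 30
Maximum = 30.

30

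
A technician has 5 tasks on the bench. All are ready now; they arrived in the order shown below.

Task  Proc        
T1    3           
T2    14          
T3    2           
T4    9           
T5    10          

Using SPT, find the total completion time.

83

SPT (increasing processing time): T3 T1 T4 T5 T2.
T3: 0→2
T1: 2→5
T4: 5→14
T5: 14→24
T2: 24→38
Sum = 2+5+14+24+38 = 83.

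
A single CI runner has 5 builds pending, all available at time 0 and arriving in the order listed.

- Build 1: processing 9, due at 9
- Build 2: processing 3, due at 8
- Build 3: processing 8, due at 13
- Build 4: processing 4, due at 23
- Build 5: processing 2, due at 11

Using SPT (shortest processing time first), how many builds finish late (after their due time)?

SPT (increasing processing time): Build 5 Build 2 Build 4 Build 3 Build 1.
Build 5: 0→2, due 11, tardiness 0
Build 2: 2→5, due 8, tardiness 0
Build 4: 5→9, due 23, tardiness 0
Build 3: 9→17, due 13, tardiness 4
Build 1: 17→26, due 9, tardiness 17
Late builds: 2.

2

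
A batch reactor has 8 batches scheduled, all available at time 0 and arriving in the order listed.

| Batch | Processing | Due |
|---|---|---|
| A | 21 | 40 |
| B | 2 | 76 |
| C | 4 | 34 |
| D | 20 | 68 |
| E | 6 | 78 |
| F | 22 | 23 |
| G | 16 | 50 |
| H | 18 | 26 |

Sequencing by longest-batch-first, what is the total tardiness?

LPT (decreasing processing time): F A D H G E C B.
F: 0→22, due 23, tardiness 0
A: 22→43, due 40, tardiness 3
D: 43→63, due 68, tardiness 0
H: 63→81, due 26, tardiness 55
G: 81→97, due 50, tardiness 47
E: 97→103, due 78, tardiness 25
C: 103→107, due 34, tardiness 73
B: 107→109, due 76, tardiness 33
Sum = 0+3+0+55+47+25+73+33 = 236.

236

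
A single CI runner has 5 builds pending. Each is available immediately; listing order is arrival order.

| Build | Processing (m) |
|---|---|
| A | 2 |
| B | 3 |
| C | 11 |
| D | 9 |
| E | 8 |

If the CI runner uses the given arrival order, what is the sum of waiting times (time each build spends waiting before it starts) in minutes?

FIFO (arrival order): A B C D E.
A: waits 0, runs 0→2
B: waits 2, runs 2→5
C: waits 5, runs 5→16
D: waits 16, runs 16→25
E: waits 25, runs 25→33
Sum = 0+2+5+16+25 = 48.

48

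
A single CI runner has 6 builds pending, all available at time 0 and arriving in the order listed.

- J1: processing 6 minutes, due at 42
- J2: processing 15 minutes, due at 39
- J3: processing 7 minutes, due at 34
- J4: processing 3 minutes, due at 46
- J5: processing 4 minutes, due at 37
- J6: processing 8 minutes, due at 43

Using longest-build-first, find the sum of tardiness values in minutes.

LPT (decreasing processing time): J2 J6 J3 J1 J5 J4.
J2: 0→15, due 39, tardiness 0
J6: 15→23, due 43, tardiness 0
J3: 23→30, due 34, tardiness 0
J1: 30→36, due 42, tardiness 0
J5: 36→40, due 37, tardiness 3
J4: 40→43, due 46, tardiness 0
Sum = 0+0+0+0+3+0 = 3.

3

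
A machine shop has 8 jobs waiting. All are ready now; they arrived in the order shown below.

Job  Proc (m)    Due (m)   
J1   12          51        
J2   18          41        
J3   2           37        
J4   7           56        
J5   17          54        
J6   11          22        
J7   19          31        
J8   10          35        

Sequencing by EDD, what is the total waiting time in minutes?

344

EDD (increasing due date): J6 J7 J8 J3 J2 J1 J5 J4.
J6: waits 0, runs 0→11
J7: waits 11, runs 11→30
J8: waits 30, runs 30→40
J3: waits 40, runs 40→42
J2: waits 42, runs 42→60
J1: waits 60, runs 60→72
J5: waits 72, runs 72→89
J4: waits 89, runs 89→96
Sum = 0+11+30+40+42+60+72+89 = 344.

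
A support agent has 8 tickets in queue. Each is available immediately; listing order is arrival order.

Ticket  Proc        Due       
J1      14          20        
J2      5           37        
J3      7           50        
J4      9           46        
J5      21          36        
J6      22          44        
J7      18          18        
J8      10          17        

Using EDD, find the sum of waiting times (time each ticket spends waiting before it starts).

EDD (increasing due date): J8 J7 J1 J5 J2 J6 J4 J3.
J8: waits 0, runs 0→10
J7: waits 10, runs 10→28
J1: waits 28, runs 28→42
J5: waits 42, runs 42→63
J2: waits 63, runs 63→68
J6: waits 68, runs 68→90
J4: waits 90, runs 90→99
J3: waits 99, runs 99→106
Sum = 0+10+28+42+63+68+90+99 = 400.

400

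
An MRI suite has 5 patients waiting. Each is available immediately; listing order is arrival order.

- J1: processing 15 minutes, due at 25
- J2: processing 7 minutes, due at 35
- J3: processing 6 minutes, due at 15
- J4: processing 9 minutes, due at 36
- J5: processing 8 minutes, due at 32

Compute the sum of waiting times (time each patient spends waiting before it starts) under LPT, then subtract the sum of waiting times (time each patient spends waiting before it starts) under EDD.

LPT (decreasing processing time): J1 J4 J5 J2 J3.
J1: waits 0, runs 0→15
J4: waits 15, runs 15→24
J5: waits 24, runs 24→32
J2: waits 32, runs 32→39
J3: waits 39, runs 39→45
Sum = 0+15+24+32+39 = 110.
EDD (increasing due date): J3 J1 J5 J2 J4.
J3: waits 0, runs 0→6
J1: waits 6, runs 6→21
J5: waits 21, runs 21→29
J2: waits 29, runs 29→36
J4: waits 36, runs 36→45
Sum = 0+6+21+29+36 = 92.
Difference = 110 − 92 = 18.

18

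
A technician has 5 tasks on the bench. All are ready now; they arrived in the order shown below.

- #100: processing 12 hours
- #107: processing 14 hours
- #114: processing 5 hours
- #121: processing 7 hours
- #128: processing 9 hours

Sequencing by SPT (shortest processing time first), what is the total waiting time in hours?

71

SPT (increasing processing time): #114 #121 #128 #100 #107.
#114: waits 0, runs 0→5
#121: waits 5, runs 5→12
#128: waits 12, runs 12→21
#100: waits 21, runs 21→33
#107: waits 33, runs 33→47
Sum = 0+5+12+21+33 = 71.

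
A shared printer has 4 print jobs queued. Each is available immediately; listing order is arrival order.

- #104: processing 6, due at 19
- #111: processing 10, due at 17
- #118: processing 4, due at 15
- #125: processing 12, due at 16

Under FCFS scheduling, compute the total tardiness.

FIFO (arrival order): #104 #111 #118 #125.
#104: 0→6, due 19, tardiness 0
#111: 6→16, due 17, tardiness 0
#118: 16→20, due 15, tardiness 5
#125: 20→32, due 16, tardiness 16
Sum = 0+0+5+16 = 21.

21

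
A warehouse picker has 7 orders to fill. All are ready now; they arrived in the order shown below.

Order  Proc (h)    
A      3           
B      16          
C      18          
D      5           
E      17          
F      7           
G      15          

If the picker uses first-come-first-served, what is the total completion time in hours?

FIFO (arrival order): A B C D E F G.
A: 0→3
B: 3→19
C: 19→37
D: 37→42
E: 42→59
F: 59→66
G: 66→81
Sum = 3+19+37+42+59+66+81 = 307.

307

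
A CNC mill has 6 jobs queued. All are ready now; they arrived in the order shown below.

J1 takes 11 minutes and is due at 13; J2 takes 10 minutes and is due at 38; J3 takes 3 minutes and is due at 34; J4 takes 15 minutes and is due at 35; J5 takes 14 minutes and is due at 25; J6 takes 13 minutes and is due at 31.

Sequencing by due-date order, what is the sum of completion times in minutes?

EDD (increasing due date): J1 J5 J6 J3 J4 J2.
J1: 0→11
J5: 11→25
J6: 25→38
J3: 38→41
J4: 41→56
J2: 56→66
Sum = 11+25+38+41+56+66 = 237.

237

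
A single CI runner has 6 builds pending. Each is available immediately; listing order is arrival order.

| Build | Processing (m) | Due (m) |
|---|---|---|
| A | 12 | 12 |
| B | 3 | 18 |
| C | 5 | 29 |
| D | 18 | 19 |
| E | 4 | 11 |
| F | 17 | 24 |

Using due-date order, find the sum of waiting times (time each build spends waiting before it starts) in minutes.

EDD (increasing due date): E A B D F C.
E: waits 0, runs 0→4
A: waits 4, runs 4→16
B: waits 16, runs 16→19
D: waits 19, runs 19→37
F: waits 37, runs 37→54
C: waits 54, runs 54→59
Sum = 0+4+16+19+37+54 = 130.

130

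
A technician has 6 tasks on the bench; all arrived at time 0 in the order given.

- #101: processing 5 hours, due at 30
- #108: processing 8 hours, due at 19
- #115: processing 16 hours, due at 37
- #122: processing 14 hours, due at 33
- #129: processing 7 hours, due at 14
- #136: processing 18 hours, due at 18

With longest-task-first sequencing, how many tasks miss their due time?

4

LPT (decreasing processing time): #136 #115 #122 #108 #129 #101.
#136: 0→18, due 18, tardiness 0
#115: 18→34, due 37, tardiness 0
#122: 34→48, due 33, tardiness 15
#108: 48→56, due 19, tardiness 37
#129: 56→63, due 14, tardiness 49
#101: 63→68, due 30, tardiness 38
Late tasks: 4.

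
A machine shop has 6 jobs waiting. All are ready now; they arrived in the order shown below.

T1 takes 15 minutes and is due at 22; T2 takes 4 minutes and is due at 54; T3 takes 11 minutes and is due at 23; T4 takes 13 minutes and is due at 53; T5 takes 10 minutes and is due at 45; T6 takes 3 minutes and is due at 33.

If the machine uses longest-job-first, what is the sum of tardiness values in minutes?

LPT (decreasing processing time): T1 T4 T3 T5 T2 T6.
T1: 0→15, due 22, tardiness 0
T4: 15→28, due 53, tardiness 0
T3: 28→39, due 23, tardiness 16
T5: 39→49, due 45, tardiness 4
T2: 49→53, due 54, tardiness 0
T6: 53→56, due 33, tardiness 23
Sum = 0+0+16+4+0+23 = 43.

43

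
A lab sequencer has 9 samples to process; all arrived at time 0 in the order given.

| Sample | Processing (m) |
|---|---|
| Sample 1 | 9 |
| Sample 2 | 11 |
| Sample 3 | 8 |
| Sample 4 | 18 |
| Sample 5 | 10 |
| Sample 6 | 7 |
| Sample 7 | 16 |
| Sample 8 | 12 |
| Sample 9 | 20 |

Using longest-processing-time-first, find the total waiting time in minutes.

LPT (decreasing processing time): Sample 9 Sample 4 Sample 7 Sample 8 Sample 2 Sample 5 Sample 1 Sample 3 Sample 6.
Sample 9: waits 0, runs 0→20
Sample 4: waits 20, runs 20→38
Sample 7: waits 38, runs 38→54
Sample 8: waits 54, runs 54→66
Sample 2: waits 66, runs 66→77
Sample 5: waits 77, runs 77→87
Sample 1: waits 87, runs 87→96
Sample 3: waits 96, runs 96→104
Sample 6: waits 104, runs 104→111
Sum = 0+20+38+54+66+77+87+96+104 = 542.

542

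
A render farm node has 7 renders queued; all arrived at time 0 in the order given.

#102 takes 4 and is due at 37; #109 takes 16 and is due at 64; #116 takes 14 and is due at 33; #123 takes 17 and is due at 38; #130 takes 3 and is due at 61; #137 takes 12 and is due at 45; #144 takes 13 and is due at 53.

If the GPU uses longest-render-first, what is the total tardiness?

LPT (decreasing processing time): #123 #109 #116 #144 #137 #102 #130.
#123: 0→17, due 38, tardiness 0
#109: 17→33, due 64, tardiness 0
#116: 33→47, due 33, tardiness 14
#144: 47→60, due 53, tardiness 7
#137: 60→72, due 45, tardiness 27
#102: 72→76, due 37, tardiness 39
#130: 76→79, due 61, tardiness 18
Sum = 0+0+14+7+27+39+18 = 105.

105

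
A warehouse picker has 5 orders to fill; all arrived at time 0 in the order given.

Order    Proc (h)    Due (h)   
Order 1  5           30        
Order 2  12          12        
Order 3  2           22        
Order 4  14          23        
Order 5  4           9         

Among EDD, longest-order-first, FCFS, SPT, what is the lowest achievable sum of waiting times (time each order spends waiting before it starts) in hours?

EDD (increasing due date): Order 5 Order 2 Order 3 Order 4 Order 1.
Order 5: waits 0, runs 0→4
Order 2: waits 4, runs 4→16
Order 3: waits 16, runs 16→18
Order 4: waits 18, runs 18→32
Order 1: waits 32, runs 32→37
Sum = 0+4+16+18+32 = 70.
LPT (decreasing processing time): Order 4 Order 2 Order 1 Order 5 Order 3.
Order 4: waits 0, runs 0→14
Order 2: waits 14, runs 14→26
Order 1: waits 26, runs 26→31
Order 5: waits 31, runs 31→35
Order 3: waits 35, runs 35→37
Sum = 0+14+26+31+35 = 106.
FIFO (arrival order): Order 1 Order 2 Order 3 Order 4 Order 5.
Order 1: waits 0, runs 0→5
Order 2: waits 5, runs 5→17
Order 3: waits 17, runs 17→19
Order 4: waits 19, runs 19→33
Order 5: waits 33, runs 33→37
Sum = 0+5+17+19+33 = 74.
SPT (increasing processing time): Order 3 Order 5 Order 1 Order 2 Order 4.
Order 3: waits 0, runs 0→2
Order 5: waits 2, runs 2→6
Order 1: waits 6, runs 6→11
Order 2: waits 11, runs 11→23
Order 4: waits 23, runs 23→37
Sum = 0+2+6+11+23 = 42.
EDD 70, LPT 106, FIFO 74, SPT 42 → minimum 42.

42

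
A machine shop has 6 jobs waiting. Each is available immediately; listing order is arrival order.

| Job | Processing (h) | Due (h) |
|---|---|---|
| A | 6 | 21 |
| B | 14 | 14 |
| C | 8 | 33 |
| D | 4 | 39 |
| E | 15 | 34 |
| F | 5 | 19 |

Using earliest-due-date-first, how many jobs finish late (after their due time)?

EDD (increasing due date): B F A C E D.
B: 0→14, due 14, tardiness 0
F: 14→19, due 19, tardiness 0
A: 19→25, due 21, tardiness 4
C: 25→33, due 33, tardiness 0
E: 33→48, due 34, tardiness 14
D: 48→52, due 39, tardiness 13
Late jobs: 3.

3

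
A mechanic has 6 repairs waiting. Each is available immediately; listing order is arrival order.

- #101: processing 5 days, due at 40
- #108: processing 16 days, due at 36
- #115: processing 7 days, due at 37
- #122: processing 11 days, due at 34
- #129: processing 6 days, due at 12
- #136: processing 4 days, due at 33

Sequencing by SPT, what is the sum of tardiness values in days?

16

SPT (increasing processing time): #136 #101 #129 #115 #122 #108.
#136: 0→4, due 33, tardiness 0
#101: 4→9, due 40, tardiness 0
#129: 9→15, due 12, tardiness 3
#115: 15→22, due 37, tardiness 0
#122: 22→33, due 34, tardiness 0
#108: 33→49, due 36, tardiness 13
Sum = 0+0+3+0+0+13 = 16.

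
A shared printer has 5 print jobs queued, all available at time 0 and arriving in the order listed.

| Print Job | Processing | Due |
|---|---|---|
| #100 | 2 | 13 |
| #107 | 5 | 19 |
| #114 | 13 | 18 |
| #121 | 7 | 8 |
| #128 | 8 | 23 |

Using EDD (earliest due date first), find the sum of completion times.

EDD (increasing due date): #121 #100 #114 #107 #128.
#121: 0→7
#100: 7→9
#114: 9→22
#107: 22→27
#128: 27→35
Sum = 7+9+22+27+35 = 100.

100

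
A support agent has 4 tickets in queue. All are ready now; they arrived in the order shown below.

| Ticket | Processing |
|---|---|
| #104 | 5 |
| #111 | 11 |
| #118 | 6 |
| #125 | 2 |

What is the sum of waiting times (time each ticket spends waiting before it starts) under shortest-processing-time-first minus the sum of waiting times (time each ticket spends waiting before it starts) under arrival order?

SPT (increasing processing time): #125 #104 #118 #111.
#125: waits 0, runs 0→2
#104: waits 2, runs 2→7
#118: waits 7, runs 7→13
#111: waits 13, runs 13→24
Sum = 0+2+7+13 = 22.
FIFO (arrival order): #104 #111 #118 #125.
#104: waits 0, runs 0→5
#111: waits 5, runs 5→16
#118: waits 16, runs 16→22
#125: waits 22, runs 22→24
Sum = 0+5+16+22 = 43.
Difference = 22 − 43 = -21.

-21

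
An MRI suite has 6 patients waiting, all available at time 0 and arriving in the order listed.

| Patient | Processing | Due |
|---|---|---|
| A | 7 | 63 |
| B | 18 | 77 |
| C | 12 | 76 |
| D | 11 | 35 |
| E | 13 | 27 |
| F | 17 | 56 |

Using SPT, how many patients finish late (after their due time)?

SPT (increasing processing time): A D C E F B.
A: 0→7, due 63, tardiness 0
D: 7→18, due 35, tardiness 0
C: 18→30, due 76, tardiness 0
E: 30→43, due 27, tardiness 16
F: 43→60, due 56, tardiness 4
B: 60→78, due 77, tardiness 1
Late patients: 3.

3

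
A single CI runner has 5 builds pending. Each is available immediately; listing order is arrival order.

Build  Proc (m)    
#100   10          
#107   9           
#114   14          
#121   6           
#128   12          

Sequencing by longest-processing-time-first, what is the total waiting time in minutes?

LPT (decreasing processing time): #114 #128 #100 #107 #121.
#114: waits 0, runs 0→14
#128: waits 14, runs 14→26
#100: waits 26, runs 26→36
#107: waits 36, runs 36→45
#121: waits 45, runs 45→51
Sum = 0+14+26+36+45 = 121.

121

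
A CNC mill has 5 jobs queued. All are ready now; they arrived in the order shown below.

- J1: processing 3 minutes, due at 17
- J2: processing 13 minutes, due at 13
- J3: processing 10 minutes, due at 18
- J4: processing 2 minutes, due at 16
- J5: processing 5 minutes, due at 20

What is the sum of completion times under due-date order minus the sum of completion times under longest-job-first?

-21

EDD (increasing due date): J2 J4 J1 J3 J5.
J2: 0→13
J4: 13→15
J1: 15→18
J3: 18→28
J5: 28→33
Sum = 13+15+18+28+33 = 107.
LPT (decreasing processing time): J2 J3 J5 J1 J4.
J2: 0→13
J3: 13→23
J5: 23→28
J1: 28→31
J4: 31→33
Sum = 13+23+28+31+33 = 128.
Difference = 107 − 128 = -21.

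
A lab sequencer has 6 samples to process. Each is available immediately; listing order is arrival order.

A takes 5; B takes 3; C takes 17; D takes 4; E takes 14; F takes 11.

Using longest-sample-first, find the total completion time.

LPT (decreasing processing time): C E F A D B.
C: 0→17
E: 17→31
F: 31→42
A: 42→47
D: 47→51
B: 51→54
Sum = 17+31+42+47+51+54 = 242.

242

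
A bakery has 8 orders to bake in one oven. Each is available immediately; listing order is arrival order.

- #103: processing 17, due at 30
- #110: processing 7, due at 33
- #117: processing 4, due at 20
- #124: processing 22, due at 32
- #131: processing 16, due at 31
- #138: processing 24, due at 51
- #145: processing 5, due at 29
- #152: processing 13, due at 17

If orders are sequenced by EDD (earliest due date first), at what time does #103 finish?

EDD (increasing due date): #152 #117 #145 #103 #131 #124 #110 #138.
#152: 0→13
#117: 13→17
#145: 17→22
#103: 22→39

39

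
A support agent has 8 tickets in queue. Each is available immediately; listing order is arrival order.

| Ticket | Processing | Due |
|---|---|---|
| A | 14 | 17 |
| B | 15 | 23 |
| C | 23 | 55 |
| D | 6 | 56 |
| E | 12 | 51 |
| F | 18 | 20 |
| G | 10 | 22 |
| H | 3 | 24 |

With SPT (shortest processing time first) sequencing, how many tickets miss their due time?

SPT (increasing processing time): H D G E A B F C.
H: 0→3, due 24, tardiness 0
D: 3→9, due 56, tardiness 0
G: 9→19, due 22, tardiness 0
E: 19→31, due 51, tardiness 0
A: 31→45, due 17, tardiness 28
B: 45→60, due 23, tardiness 37
F: 60→78, due 20, tardiness 58
C: 78→101, due 55, tardiness 46
Late tickets: 4.

4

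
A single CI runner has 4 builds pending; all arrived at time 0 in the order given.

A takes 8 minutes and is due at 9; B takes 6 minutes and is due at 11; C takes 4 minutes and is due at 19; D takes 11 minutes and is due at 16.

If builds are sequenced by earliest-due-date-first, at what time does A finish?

EDD (increasing due date): A B D C.
A: 0→8

8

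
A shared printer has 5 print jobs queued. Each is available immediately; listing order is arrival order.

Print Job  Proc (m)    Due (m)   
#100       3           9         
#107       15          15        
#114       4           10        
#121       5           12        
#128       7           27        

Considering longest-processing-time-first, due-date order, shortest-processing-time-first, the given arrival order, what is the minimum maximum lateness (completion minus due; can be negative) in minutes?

12

LPT (decreasing processing time): #107 #128 #121 #114 #100.
#107: 0→15, due 15, lateness 0
#128: 15→22, due 27, lateness -5
#121: 22→27, due 12, lateness 15
#114: 27→31, due 10, lateness 21
#100: 31→34, due 9, lateness 25
Maximum = 25.
EDD (increasing due date): #100 #114 #121 #107 #128.
#100: 0→3, due 9, lateness -6
#114: 3→7, due 10, lateness -3
#121: 7→12, due 12, lateness 0
#107: 12→27, due 15, lateness 12
#128: 27→34, due 27, lateness 7
Maximum = 12.
SPT (increasing processing time): #100 #114 #121 #128 #107.
#100: 0→3, due 9, lateness -6
#114: 3→7, due 10, lateness -3
#121: 7→12, due 12, lateness 0
#128: 12→19, due 27, lateness -8
#107: 19→34, due 15, lateness 19
Maximum = 19.
FIFO (arrival order): #100 #107 #114 #121 #128.
#100: 0→3, due 9, lateness -6
#107: 3→18, due 15, lateness 3
#114: 18→22, due 10, lateness 12
#121: 22→27, due 12, lateness 15
#128: 27→34, due 27, lateness 7
Maximum = 15.
LPT 25, EDD 12, SPT 19, FIFO 15 → minimum 12.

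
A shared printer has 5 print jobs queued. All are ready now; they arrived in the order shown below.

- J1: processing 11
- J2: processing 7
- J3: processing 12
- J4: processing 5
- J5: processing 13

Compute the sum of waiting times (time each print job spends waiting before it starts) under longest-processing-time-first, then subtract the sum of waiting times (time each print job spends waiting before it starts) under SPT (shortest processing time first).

42

LPT (decreasing processing time): J5 J3 J1 J2 J4.
J5: waits 0, runs 0→13
J3: waits 13, runs 13→25
J1: waits 25, runs 25→36
J2: waits 36, runs 36→43
J4: waits 43, runs 43→48
Sum = 0+13+25+36+43 = 117.
SPT (increasing processing time): J4 J2 J1 J3 J5.
J4: waits 0, runs 0→5
J2: waits 5, runs 5→12
J1: waits 12, runs 12→23
J3: waits 23, runs 23→35
J5: waits 35, runs 35→48
Sum = 0+5+12+23+35 = 75.
Difference = 117 − 75 = 42.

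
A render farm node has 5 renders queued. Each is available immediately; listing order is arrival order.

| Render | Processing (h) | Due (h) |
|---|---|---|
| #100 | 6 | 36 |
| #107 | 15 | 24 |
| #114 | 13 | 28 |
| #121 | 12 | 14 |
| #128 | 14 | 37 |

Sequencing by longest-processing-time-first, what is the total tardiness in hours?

78

LPT (decreasing processing time): #107 #128 #114 #121 #100.
#107: 0→15, due 24, tardiness 0
#128: 15→29, due 37, tardiness 0
#114: 29→42, due 28, tardiness 14
#121: 42→54, due 14, tardiness 40
#100: 54→60, due 36, tardiness 24
Sum = 0+0+14+40+24 = 78.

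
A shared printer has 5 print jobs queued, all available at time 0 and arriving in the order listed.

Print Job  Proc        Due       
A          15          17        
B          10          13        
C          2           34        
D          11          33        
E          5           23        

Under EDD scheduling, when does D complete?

EDD (increasing due date): B A E D C.
B: 0→10
A: 10→25
E: 25→30
D: 30→41

41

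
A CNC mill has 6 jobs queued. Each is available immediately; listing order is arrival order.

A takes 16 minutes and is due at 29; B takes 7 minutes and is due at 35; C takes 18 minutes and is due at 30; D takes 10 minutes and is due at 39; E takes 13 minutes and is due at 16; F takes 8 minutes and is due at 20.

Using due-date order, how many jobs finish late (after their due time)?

5

EDD (increasing due date): E F A C B D.
E: 0→13, due 16, tardiness 0
F: 13→21, due 20, tardiness 1
A: 21→37, due 29, tardiness 8
C: 37→55, due 30, tardiness 25
B: 55→62, due 35, tardiness 27
D: 62→72, due 39, tardiness 33
Late jobs: 5.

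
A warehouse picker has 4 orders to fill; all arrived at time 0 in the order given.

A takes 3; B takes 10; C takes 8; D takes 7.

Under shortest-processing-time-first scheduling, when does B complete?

28

SPT (increasing processing time): A D C B.
A: 0→3
D: 3→10
C: 10→18
B: 18→28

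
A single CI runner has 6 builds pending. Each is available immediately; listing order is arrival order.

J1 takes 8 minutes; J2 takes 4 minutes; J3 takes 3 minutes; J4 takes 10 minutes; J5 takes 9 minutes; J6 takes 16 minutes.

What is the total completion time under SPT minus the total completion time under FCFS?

SPT (increasing processing time): J3 J2 J1 J5 J4 J6.
J3: 0→3
J2: 3→7
J1: 7→15
J5: 15→24
J4: 24→34
J6: 34→50
Sum = 3+7+15+24+34+50 = 133.
FIFO (arrival order): J1 J2 J3 J4 J5 J6.
J1: 0→8
J2: 8→12
J3: 12→15
J4: 15→25
J5: 25→34
J6: 34→50
Sum = 8+12+15+25+34+50 = 144.
Difference = 133 − 144 = -11.

-11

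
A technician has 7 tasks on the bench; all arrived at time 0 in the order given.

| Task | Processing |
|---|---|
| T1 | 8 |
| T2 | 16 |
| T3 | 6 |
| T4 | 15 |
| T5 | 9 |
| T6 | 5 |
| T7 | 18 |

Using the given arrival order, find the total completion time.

FIFO (arrival order): T1 T2 T3 T4 T5 T6 T7.
T1: 0→8
T2: 8→24
T3: 24→30
T4: 30→45
T5: 45→54
T6: 54→59
T7: 59→77
Sum = 8+24+30+45+54+59+77 = 297.

297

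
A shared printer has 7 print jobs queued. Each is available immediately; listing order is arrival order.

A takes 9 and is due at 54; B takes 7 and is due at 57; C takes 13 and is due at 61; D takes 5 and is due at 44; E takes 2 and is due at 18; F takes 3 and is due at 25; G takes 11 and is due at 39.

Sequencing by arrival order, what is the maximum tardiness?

18

FIFO (arrival order): A B C D E F G.
A: 0→9, due 54, tardiness 0
B: 9→16, due 57, tardiness 0
C: 16→29, due 61, tardiness 0
D: 29→34, due 44, tardiness 0
E: 34→36, due 18, tardiness 18
F: 36→39, due 25, tardiness 14
G: 39→50, due 39, tardiness 11
Maximum = 18.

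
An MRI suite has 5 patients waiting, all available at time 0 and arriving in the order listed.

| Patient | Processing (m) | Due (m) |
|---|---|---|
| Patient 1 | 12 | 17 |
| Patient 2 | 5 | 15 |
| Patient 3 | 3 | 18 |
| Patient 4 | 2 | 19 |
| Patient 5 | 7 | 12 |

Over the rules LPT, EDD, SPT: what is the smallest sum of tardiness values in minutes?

17

LPT (decreasing processing time): Patient 1 Patient 5 Patient 2 Patient 3 Patient 4.
Patient 1: 0→12, due 17, tardiness 0
Patient 5: 12→19, due 12, tardiness 7
Patient 2: 19→24, due 15, tardiness 9
Patient 3: 24→27, due 18, tardiness 9
Patient 4: 27→29, due 19, tardiness 10
Sum = 0+7+9+9+10 = 35.
EDD (increasing due date): Patient 5 Patient 2 Patient 1 Patient 3 Patient 4.
Patient 5: 0→7, due 12, tardiness 0
Patient 2: 7→12, due 15, tardiness 0
Patient 1: 12→24, due 17, tardiness 7
Patient 3: 24→27, due 18, tardiness 9
Patient 4: 27→29, due 19, tardiness 10
Sum = 0+0+7+9+10 = 26.
SPT (increasing processing time): Patient 4 Patient 3 Patient 2 Patient 5 Patient 1.
Patient 4: 0→2, due 19, tardiness 0
Patient 3: 2→5, due 18, tardiness 0
Patient 2: 5→10, due 15, tardiness 0
Patient 5: 10→17, due 12, tardiness 5
Patient 1: 17→29, due 17, tardiness 12
Sum = 0+0+0+5+12 = 17.
LPT 35, EDD 26, SPT 17 → minimum 17.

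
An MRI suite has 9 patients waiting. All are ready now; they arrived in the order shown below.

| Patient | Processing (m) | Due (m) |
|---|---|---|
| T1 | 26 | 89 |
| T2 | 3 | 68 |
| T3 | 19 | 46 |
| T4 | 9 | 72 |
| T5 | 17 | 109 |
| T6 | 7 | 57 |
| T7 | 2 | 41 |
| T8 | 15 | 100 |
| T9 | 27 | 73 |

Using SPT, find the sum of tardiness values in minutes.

SPT (increasing processing time): T7 T2 T6 T4 T8 T5 T3 T1 T9.
T7: 0→2, due 41, tardiness 0
T2: 2→5, due 68, tardiness 0
T6: 5→12, due 57, tardiness 0
T4: 12→21, due 72, tardiness 0
T8: 21→36, due 100, tardiness 0
T5: 36→53, due 109, tardiness 0
T3: 53→72, due 46, tardiness 26
T1: 72→98, due 89, tardiness 9
T9: 98→125, due 73, tardiness 52
Sum = 0+0+0+0+0+0+26+9+52 = 87.

87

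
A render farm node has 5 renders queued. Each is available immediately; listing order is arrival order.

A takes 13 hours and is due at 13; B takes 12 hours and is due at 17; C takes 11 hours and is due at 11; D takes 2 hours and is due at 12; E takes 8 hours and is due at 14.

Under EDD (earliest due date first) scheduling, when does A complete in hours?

EDD (increasing due date): C D A E B.
C: 0→11
D: 11→13
A: 13→26

26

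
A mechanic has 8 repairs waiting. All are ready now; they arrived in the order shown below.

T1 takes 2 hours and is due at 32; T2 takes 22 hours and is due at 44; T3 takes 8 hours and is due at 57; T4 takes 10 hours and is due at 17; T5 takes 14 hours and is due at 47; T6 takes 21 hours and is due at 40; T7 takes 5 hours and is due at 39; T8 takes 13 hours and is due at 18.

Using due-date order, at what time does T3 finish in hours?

95

EDD (increasing due date): T4 T8 T1 T7 T6 T2 T5 T3.
T4: 0→10
T8: 10→23
T1: 23→25
T7: 25→30
T6: 30→51
T2: 51→73
T5: 73→87
T3: 87→95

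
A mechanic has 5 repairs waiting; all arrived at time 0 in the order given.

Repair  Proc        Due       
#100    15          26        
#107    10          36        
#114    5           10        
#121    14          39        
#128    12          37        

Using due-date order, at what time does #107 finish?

EDD (increasing due date): #114 #100 #107 #128 #121.
#114: 0→5
#100: 5→20
#107: 20→30

30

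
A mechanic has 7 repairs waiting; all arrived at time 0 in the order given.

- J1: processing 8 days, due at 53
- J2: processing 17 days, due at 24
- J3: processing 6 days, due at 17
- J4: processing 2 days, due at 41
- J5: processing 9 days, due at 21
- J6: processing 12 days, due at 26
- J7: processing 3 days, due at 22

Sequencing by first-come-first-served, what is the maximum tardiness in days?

35

FIFO (arrival order): J1 J2 J3 J4 J5 J6 J7.
J1: 0→8, due 53, tardiness 0
J2: 8→25, due 24, tardiness 1
J3: 25→31, due 17, tardiness 14
J4: 31→33, due 41, tardiness 0
J5: 33→42, due 21, tardiness 21
J6: 42→54, due 26, tardiness 28
J7: 54→57, due 22, tardiness 35
Maximum = 35.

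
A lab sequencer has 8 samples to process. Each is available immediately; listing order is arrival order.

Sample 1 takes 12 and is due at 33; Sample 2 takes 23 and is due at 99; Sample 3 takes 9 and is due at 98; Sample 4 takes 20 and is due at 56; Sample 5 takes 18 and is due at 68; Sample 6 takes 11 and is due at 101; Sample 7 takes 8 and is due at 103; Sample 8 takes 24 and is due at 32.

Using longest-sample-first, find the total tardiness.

LPT (decreasing processing time): Sample 8 Sample 2 Sample 4 Sample 5 Sample 1 Sample 6 Sample 3 Sample 7.
Sample 8: 0→24, due 32, tardiness 0
Sample 2: 24→47, due 99, tardiness 0
Sample 4: 47→67, due 56, tardiness 11
Sample 5: 67→85, due 68, tardiness 17
Sample 1: 85→97, due 33, tardiness 64
Sample 6: 97→108, due 101, tardiness 7
Sample 3: 108→117, due 98, tardiness 19
Sample 7: 117→125, due 103, tardiness 22
Sum = 0+0+11+17+64+7+19+22 = 140.

140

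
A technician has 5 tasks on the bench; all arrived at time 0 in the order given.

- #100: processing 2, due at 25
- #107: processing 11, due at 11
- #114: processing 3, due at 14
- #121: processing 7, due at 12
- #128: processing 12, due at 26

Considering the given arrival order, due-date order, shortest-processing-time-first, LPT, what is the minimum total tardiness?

FIFO (arrival order): #100 #107 #114 #121 #128.
#100: 0→2, due 25, tardiness 0
#107: 2→13, due 11, tardiness 2
#114: 13→16, due 14, tardiness 2
#121: 16→23, due 12, tardiness 11
#128: 23→35, due 26, tardiness 9
Sum = 0+2+2+11+9 = 24.
EDD (increasing due date): #107 #121 #114 #100 #128.
#107: 0→11, due 11, tardiness 0
#121: 11→18, due 12, tardiness 6
#114: 18→21, due 14, tardiness 7
#100: 21→23, due 25, tardiness 0
#128: 23→35, due 26, tardiness 9
Sum = 0+6+7+0+9 = 22.
SPT (increasing processing time): #100 #114 #121 #107 #128.
#100: 0→2, due 25, tardiness 0
#114: 2→5, due 14, tardiness 0
#121: 5→12, due 12, tardiness 0
#107: 12→23, due 11, tardiness 12
#128: 23→35, due 26, tardiness 9
Sum = 0+0+0+12+9 = 21.
LPT (decreasing processing time): #128 #107 #121 #114 #100.
#128: 0→12, due 26, tardiness 0
#107: 12→23, due 11, tardiness 12
#121: 23→30, due 12, tardiness 18
#114: 30→33, due 14, tardiness 19
#100: 33→35, due 25, tardiness 10
Sum = 0+12+18+19+10 = 59.
FIFO 24, EDD 22, SPT 21, LPT 59 → minimum 21.

21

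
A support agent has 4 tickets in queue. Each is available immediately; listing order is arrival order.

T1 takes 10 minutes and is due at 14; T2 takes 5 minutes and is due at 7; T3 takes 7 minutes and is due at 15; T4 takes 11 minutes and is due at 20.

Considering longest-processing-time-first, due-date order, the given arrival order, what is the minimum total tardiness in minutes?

LPT (decreasing processing time): T4 T1 T3 T2.
T4: 0→11, due 20, tardiness 0
T1: 11→21, due 14, tardiness 7
T3: 21→28, due 15, tardiness 13
T2: 28→33, due 7, tardiness 26
Sum = 0+7+13+26 = 46.
EDD (increasing due date): T2 T1 T3 T4.
T2: 0→5, due 7, tardiness 0
T1: 5→15, due 14, tardiness 1
T3: 15→22, due 15, tardiness 7
T4: 22→33, due 20, tardiness 13
Sum = 0+1+7+13 = 21.
FIFO (arrival order): T1 T2 T3 T4.
T1: 0→10, due 14, tardiness 0
T2: 10→15, due 7, tardiness 8
T3: 15→22, due 15, tardiness 7
T4: 22→33, due 20, tardiness 13
Sum = 0+8+7+13 = 28.
LPT 46, EDD 21, FIFO 28 → minimum 21.

21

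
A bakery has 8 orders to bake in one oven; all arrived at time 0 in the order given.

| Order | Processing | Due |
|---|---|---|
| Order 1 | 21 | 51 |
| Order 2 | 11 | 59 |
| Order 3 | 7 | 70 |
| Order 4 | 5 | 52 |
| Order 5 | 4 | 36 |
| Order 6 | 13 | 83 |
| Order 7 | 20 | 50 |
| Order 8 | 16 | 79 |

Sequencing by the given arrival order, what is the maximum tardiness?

31

FIFO (arrival order): Order 1 Order 2 Order 3 Order 4 Order 5 Order 6 Order 7 Order 8.
Order 1: 0→21, due 51, tardiness 0
Order 2: 21→32, due 59, tardiness 0
Order 3: 32→39, due 70, tardiness 0
Order 4: 39→44, due 52, tardiness 0
Order 5: 44→48, due 36, tardiness 12
Order 6: 48→61, due 83, tardiness 0
Order 7: 61→81, due 50, tardiness 31
Order 8: 81→97, due 79, tardiness 18
Maximum = 31.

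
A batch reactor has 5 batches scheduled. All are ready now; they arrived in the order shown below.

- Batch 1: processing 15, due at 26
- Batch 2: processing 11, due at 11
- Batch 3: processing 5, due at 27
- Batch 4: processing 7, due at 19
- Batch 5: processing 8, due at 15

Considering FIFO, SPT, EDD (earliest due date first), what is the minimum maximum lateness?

FIFO (arrival order): Batch 1 Batch 2 Batch 3 Batch 4 Batch 5.
Batch 1: 0→15, due 26, lateness -11
Batch 2: 15→26, due 11, lateness 15
Batch 3: 26→31, due 27, lateness 4
Batch 4: 31→38, due 19, lateness 19
Batch 5: 38→46, due 15, lateness 31
Maximum = 31.
SPT (increasing processing time): Batch 3 Batch 4 Batch 5 Batch 2 Batch 1.
Batch 3: 0→5, due 27, lateness -22
Batch 4: 5→12, due 19, lateness -7
Batch 5: 12→20, due 15, lateness 5
Batch 2: 20→31, due 11, lateness 20
Batch 1: 31→46, due 26, lateness 20
Maximum = 20.
EDD (increasing due date): Batch 2 Batch 5 Batch 4 Batch 1 Batch 3.
Batch 2: 0→11, due 11, lateness 0
Batch 5: 11→19, due 15, lateness 4
Batch 4: 19→26, due 19, lateness 7
Batch 1: 26→41, due 26, lateness 15
Batch 3: 41→46, due 27, lateness 19
Maximum = 19.
FIFO 31, SPT 20, EDD 19 → minimum 19.

19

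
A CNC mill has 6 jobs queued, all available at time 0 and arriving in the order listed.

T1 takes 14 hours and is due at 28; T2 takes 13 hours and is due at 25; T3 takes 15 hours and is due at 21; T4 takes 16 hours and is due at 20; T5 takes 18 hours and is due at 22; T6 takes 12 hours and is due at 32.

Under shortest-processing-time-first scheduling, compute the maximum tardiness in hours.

66

SPT (increasing processing time): T6 T2 T1 T3 T4 T5.
T6: 0→12, due 32, tardiness 0
T2: 12→25, due 25, tardiness 0
T1: 25→39, due 28, tardiness 11
T3: 39→54, due 21, tardiness 33
T4: 54→70, due 20, tardiness 50
T5: 70→88, due 22, tardiness 66
Maximum = 66.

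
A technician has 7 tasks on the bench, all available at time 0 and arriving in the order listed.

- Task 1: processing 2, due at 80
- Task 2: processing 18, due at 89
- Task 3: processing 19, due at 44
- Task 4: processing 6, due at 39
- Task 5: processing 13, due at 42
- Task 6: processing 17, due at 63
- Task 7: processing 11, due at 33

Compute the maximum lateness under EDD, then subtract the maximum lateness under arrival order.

-48

EDD (increasing due date): Task 7 Task 4 Task 5 Task 3 Task 6 Task 1 Task 2.
Task 7: 0→11, due 33, lateness -22
Task 4: 11→17, due 39, lateness -22
Task 5: 17→30, due 42, lateness -12
Task 3: 30→49, due 44, lateness 5
Task 6: 49→66, due 63, lateness 3
Task 1: 66→68, due 80, lateness -12
Task 2: 68→86, due 89, lateness -3
Maximum = 5.
FIFO (arrival order): Task 1 Task 2 Task 3 Task 4 Task 5 Task 6 Task 7.
Task 1: 0→2, due 80, lateness -78
Task 2: 2→20, due 89, lateness -69
Task 3: 20→39, due 44, lateness -5
Task 4: 39→45, due 39, lateness 6
Task 5: 45→58, due 42, lateness 16
Task 6: 58→75, due 63, lateness 12
Task 7: 75→86, due 33, lateness 53
Maximum = 53.
Difference = 5 − 53 = -48.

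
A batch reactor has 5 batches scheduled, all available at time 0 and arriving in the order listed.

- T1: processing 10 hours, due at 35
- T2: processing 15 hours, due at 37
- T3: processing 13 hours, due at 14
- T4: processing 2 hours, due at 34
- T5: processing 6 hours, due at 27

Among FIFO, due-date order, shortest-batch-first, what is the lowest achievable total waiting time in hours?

FIFO (arrival order): T1 T2 T3 T4 T5.
T1: waits 0, runs 0→10
T2: waits 10, runs 10→25
T3: waits 25, runs 25→38
T4: waits 38, runs 38→40
T5: waits 40, runs 40→46
Sum = 0+10+25+38+40 = 113.
EDD (increasing due date): T3 T5 T4 T1 T2.
T3: waits 0, runs 0→13
T5: waits 13, runs 13→19
T4: waits 19, runs 19→21
T1: waits 21, runs 21→31
T2: waits 31, runs 31→46
Sum = 0+13+19+21+31 = 84.
SPT (increasing processing time): T4 T5 T1 T3 T2.
T4: waits 0, runs 0→2
T5: waits 2, runs 2→8
T1: waits 8, runs 8→18
T3: waits 18, runs 18→31
T2: waits 31, runs 31→46
Sum = 0+2+8+18+31 = 59.
FIFO 113, EDD 84, SPT 59 → minimum 59.

59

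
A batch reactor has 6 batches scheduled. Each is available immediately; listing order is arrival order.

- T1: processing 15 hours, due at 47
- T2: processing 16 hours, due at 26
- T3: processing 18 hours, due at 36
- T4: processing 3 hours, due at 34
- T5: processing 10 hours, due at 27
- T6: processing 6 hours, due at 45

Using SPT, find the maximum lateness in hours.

32

SPT (increasing processing time): T4 T6 T5 T1 T2 T3.
T4: 0→3, due 34, lateness -31
T6: 3→9, due 45, lateness -36
T5: 9→19, due 27, lateness -8
T1: 19→34, due 47, lateness -13
T2: 34→50, due 26, lateness 24
T3: 50→68, due 36, lateness 32
Maximum = 32.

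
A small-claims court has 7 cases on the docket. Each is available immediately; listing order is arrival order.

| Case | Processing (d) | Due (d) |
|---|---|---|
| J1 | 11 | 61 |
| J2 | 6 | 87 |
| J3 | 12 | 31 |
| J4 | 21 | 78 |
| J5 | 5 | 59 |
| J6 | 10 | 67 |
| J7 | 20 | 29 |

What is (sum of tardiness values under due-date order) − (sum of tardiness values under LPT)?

-68

EDD (increasing due date): J7 J3 J5 J1 J6 J4 J2.
J7: 0→20, due 29, tardiness 0
J3: 20→32, due 31, tardiness 1
J5: 32→37, due 59, tardiness 0
J1: 37→48, due 61, tardiness 0
J6: 48→58, due 67, tardiness 0
J4: 58→79, due 78, tardiness 1
J2: 79→85, due 87, tardiness 0
Sum = 0+1+0+0+0+1+0 = 2.
LPT (decreasing processing time): J4 J7 J3 J1 J6 J2 J5.
J4: 0→21, due 78, tardiness 0
J7: 21→41, due 29, tardiness 12
J3: 41→53, due 31, tardiness 22
J1: 53→64, due 61, tardiness 3
J6: 64→74, due 67, tardiness 7
J2: 74→80, due 87, tardiness 0
J5: 80→85, due 59, tardiness 26
Sum = 0+12+22+3+7+0+26 = 70.
Difference = 2 − 70 = -68.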